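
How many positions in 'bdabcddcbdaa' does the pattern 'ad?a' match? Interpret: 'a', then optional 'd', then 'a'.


Pattern: ad?a means 'a', then optional 'd', then 'a'.
Scanning 'bdabcddcbdaa' position-by-position:
  Pos 0: window 'bda' -> no
  Pos 1: window 'dab' -> no
  Pos 2: window 'abc' -> no
  Pos 3: window 'bcd' -> no
  Pos 4: window 'cdd' -> no
  Pos 5: window 'ddc' -> no
  Pos 6: window 'dcb' -> no
  Pos 7: window 'cbd' -> no
  Pos 8: window 'bda' -> no
  Pos 9: window 'daa' -> no
  Pos 10: window 'aa' -> MATCH
  Pos 11: window 'a' -> no
Total matches: 1

1


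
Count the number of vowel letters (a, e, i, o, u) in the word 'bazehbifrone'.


Scanning each character of 'bazehbifrone':
  Position 1: 'b' -> consonant (running count: 0)
  Position 2: 'a' -> vowel (running count: 1)
  Position 3: 'z' -> consonant (running count: 1)
  Position 4: 'e' -> vowel (running count: 2)
  Position 5: 'h' -> consonant (running count: 2)
  Position 6: 'b' -> consonant (running count: 2)
  Position 7: 'i' -> vowel (running count: 3)
  Position 8: 'f' -> consonant (running count: 3)
  Position 9: 'r' -> consonant (running count: 3)
  Position 10: 'o' -> vowel (running count: 4)
  Position 11: 'n' -> consonant (running count: 4)
  Position 12: 'e' -> vowel (running count: 5)
Total vowels: 5

5


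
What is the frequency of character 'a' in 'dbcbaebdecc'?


Scanning 'dbcbaebdecc' for 'a':
  Position 4: 'a' -> MATCH (count: 1)
Total occurrences of 'a': 1

1


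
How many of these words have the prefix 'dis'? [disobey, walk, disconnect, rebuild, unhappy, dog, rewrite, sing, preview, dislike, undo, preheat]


Checking each word for prefix 'dis':
  'disobey' -> YES, starts with 'dis' (count: 1)
  'walk' -> no (count: 1)
  'disconnect' -> YES, starts with 'dis' (count: 2)
  'rebuild' -> no (count: 2)
  'unhappy' -> no (count: 2)
  'dog' -> no (count: 2)
  'rewrite' -> no (count: 2)
  'sing' -> no (count: 2)
  'preview' -> no (count: 2)
  'dislike' -> YES, starts with 'dis' (count: 3)
  'undo' -> no (count: 3)
  'preheat' -> no (count: 3)
Total with prefix 'dis': 3

3


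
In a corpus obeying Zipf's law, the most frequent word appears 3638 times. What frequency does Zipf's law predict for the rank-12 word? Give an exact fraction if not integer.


Zipf's law: freq(rank) = f1 / rank
f1 = 3638, rank = 12
freq = 3638 / 12
GCD(3638, 12) = 2
Simplified: 1819/6

1819/6


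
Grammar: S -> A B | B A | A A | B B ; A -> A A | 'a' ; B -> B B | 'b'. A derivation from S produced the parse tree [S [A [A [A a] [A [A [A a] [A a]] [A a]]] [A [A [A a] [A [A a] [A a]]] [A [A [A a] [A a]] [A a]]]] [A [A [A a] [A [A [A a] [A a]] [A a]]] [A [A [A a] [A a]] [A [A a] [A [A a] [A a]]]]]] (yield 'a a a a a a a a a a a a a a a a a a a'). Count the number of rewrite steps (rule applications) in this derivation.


Every bracketed nonterminal node [X ...] in the tree is produced by exactly one rule application.
Reading the tree off as a leftmost derivation:
  Step 1: S  =>  A A   (applied S -> A A)
  Step 2: A A  =>  A A A   (applied A -> A A)
  Step 3: A A A  =>  A A A A   (applied A -> A A)
  Step 4: A A A A  =>  a A A A   (applied A -> a)
  Step 5: a A A A  =>  a A A A A   (applied A -> A A)
  Step 6: a A A A A  =>  a A A A A A   (applied A -> A A)
  Step 7: a A A A A A  =>  a a A A A A   (applied A -> a)
  Step 8: a a A A A A  =>  a a a A A A   (applied A -> a)
  Step 9: a a a A A A  =>  a a a a A A   (applied A -> a)
  Step 10: a a a a A A  =>  a a a a A A A   (applied A -> A A)
  Step 11: a a a a A A A  =>  a a a a A A A A   (applied A -> A A)
  Step 12: a a a a A A A A  =>  a a a a a A A A   (applied A -> a)
  Step 13: a a a a a A A A  =>  a a a a a A A A A   (applied A -> A A)
  Step 14: a a a a a A A A A  =>  a a a a a a A A A   (applied A -> a)
  Step 15: a a a a a a A A A  =>  a a a a a a a A A   (applied A -> a)
  Step 16: a a a a a a a A A  =>  a a a a a a a A A A   (applied A -> A A)
  Step 17: a a a a a a a A A A  =>  a a a a a a a A A A A   (applied A -> A A)
  Step 18: a a a a a a a A A A A  =>  a a a a a a a a A A A   (applied A -> a)
  Step 19: a a a a a a a a A A A  =>  a a a a a a a a a A A   (applied A -> a)
  Step 20: a a a a a a a a a A A  =>  a a a a a a a a a a A   (applied A -> a)
  Step 21: a a a a a a a a a a A  =>  a a a a a a a a a a A A   (applied A -> A A)
  Step 22: a a a a a a a a a a A A  =>  a a a a a a a a a a A A A   (applied A -> A A)
  Step 23: a a a a a a a a a a A A A  =>  a a a a a a a a a a a A A   (applied A -> a)
  Step 24: a a a a a a a a a a a A A  =>  a a a a a a a a a a a A A A   (applied A -> A A)
  Step 25: a a a a a a a a a a a A A A  =>  a a a a a a a a a a a A A A A   (applied A -> A A)
  Step 26: a a a a a a a a a a a A A A A  =>  a a a a a a a a a a a a A A A   (applied A -> a)
  Step 27: a a a a a a a a a a a a A A A  =>  a a a a a a a a a a a a a A A   (applied A -> a)
  Step 28: a a a a a a a a a a a a a A A  =>  a a a a a a a a a a a a a a A   (applied A -> a)
  Step 29: a a a a a a a a a a a a a a A  =>  a a a a a a a a a a a a a a A A   (applied A -> A A)
  Step 30: a a a a a a a a a a a a a a A A  =>  a a a a a a a a a a a a a a A A A   (applied A -> A A)
  Step 31: a a a a a a a a a a a a a a A A A  =>  a a a a a a a a a a a a a a a A A   (applied A -> a)
  Step 32: a a a a a a a a a a a a a a a A A  =>  a a a a a a a a a a a a a a a a A   (applied A -> a)
  Step 33: a a a a a a a a a a a a a a a a A  =>  a a a a a a a a a a a a a a a a A A   (applied A -> A A)
  Step 34: a a a a a a a a a a a a a a a a A A  =>  a a a a a a a a a a a a a a a a a A   (applied A -> a)
  Step 35: a a a a a a a a a a a a a a a a a A  =>  a a a a a a a a a a a a a a a a a A A   (applied A -> A A)
  Step 36: a a a a a a a a a a a a a a a a a A A  =>  a a a a a a a a a a a a a a a a a a A   (applied A -> a)
  Step 37: a a a a a a a a a a a a a a a a a a A  =>  a a a a a a a a a a a a a a a a a a a   (applied A -> a)
Final yield: a a a a a a a a a a a a a a a a a a a
Total rewrite steps: 37

37


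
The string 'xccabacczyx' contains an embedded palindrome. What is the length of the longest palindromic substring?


Scanning 'xccabacczyx' for palindromic substrings.
Substring at positions 1-7: 'ccabacc'.
Check: reverse('ccabacc') = 'ccabacc' -> palindrome confirmed.
Neighbouring characters ('x' / 'z') break symmetry, so it cannot extend further.
No longer palindromic substring exists; longest length = 7

7


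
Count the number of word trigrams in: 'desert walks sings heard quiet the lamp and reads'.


Word trigrams from [9] words:
  Trigram 1: (desert walks sings)
  Trigram 2: (walks sings heard)
  Trigram 3: (sings heard quiet)
  Trigram 4: (heard quiet the)
  Trigram 5: (quiet the lamp)
  Trigram 6: (the lamp and)
  Trigram 7: (lamp and reads)
Total word trigrams: 9 - 2 = 7

7


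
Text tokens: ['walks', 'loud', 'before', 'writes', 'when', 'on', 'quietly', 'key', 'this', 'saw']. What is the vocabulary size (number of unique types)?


Listing all tokens and tracking unique types:
  Token 1: 'walks' -> NEW (unique so far: 1)
  Token 2: 'loud' -> NEW (unique so far: 2)
  Token 3: 'before' -> NEW (unique so far: 3)
  Token 4: 'writes' -> NEW (unique so far: 4)
  Token 5: 'when' -> NEW (unique so far: 5)
  Token 6: 'on' -> NEW (unique so far: 6)
  Token 7: 'quietly' -> NEW (unique so far: 7)
  Token 8: 'key' -> NEW (unique so far: 8)
  Token 9: 'this' -> NEW (unique so far: 9)
  Token 10: 'saw' -> NEW (unique so far: 10)
Unique types: ('before', 'key', 'loud', 'on', 'quietly', 'saw', 'this', 'walks', 'when', 'writes')
Vocabulary size: 10

10


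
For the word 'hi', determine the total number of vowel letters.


Scanning each character of 'hi':
  Position 1: 'h' -> consonant (running count: 0)
  Position 2: 'i' -> vowel (running count: 1)
Total vowels: 1

1


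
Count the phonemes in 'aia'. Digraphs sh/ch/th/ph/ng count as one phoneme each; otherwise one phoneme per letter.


Parsing 'aia' greedily, digraphs first:
  'a' -> vowel phoneme (phonemes so far: 1)
  'i' -> vowel phoneme (phonemes so far: 2)
  'a' -> vowel phoneme (phonemes so far: 3)
Total phonemes: 3

3


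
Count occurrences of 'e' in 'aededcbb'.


Scanning 'aededcbb' for 'e':
  Position 1: 'e' -> MATCH (count: 1)
  Position 3: 'e' -> MATCH (count: 2)
Total occurrences of 'e': 2

2


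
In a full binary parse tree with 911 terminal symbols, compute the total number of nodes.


Leaf nodes (terminals): 911
Internal nodes = n - 1 = 911 - 1 = 910
Total = leaves + internal = 911 + 910 = 1821

1821


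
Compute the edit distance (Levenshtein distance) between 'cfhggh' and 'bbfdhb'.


Building DP table for s1='cfhggh' (len 6) and s2='bbfdhb' (len 6):
       b  b  f  d  h  b
    0  1  2  3  4  5  6
  c 1  1  2  3  4  5  6
  f 2  2  2  2  3  4  5
  h 3  3  3  3  3  3  4
  g 4  4  4  4  4  4  4
  g 5  5  5  5  5  5  5
  h 6  6  6  6  6  5  6
Edit distance = dp[6][6] = 6

6


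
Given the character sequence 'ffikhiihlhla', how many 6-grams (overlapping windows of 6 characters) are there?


String 'ffikhiihlhla' has length L = 12.
Number of overlapping n-grams = L - n + 1
Substituting: 12 - 6 + 1 = 7

7


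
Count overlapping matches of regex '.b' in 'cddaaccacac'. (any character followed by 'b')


Pattern: .b means any character followed by 'b'.
Scanning 'cddaaccacac' position-by-position:
  Pos 0: window 'cd' -> no
  Pos 1: window 'dd' -> no
  Pos 2: window 'da' -> no
  Pos 3: window 'aa' -> no
  Pos 4: window 'ac' -> no
  Pos 5: window 'cc' -> no
  Pos 6: window 'ca' -> no
  Pos 7: window 'ac' -> no
  Pos 8: window 'ca' -> no
  Pos 9: window 'ac' -> no
  Pos 10: window 'c' -> no
Total matches: 0

0


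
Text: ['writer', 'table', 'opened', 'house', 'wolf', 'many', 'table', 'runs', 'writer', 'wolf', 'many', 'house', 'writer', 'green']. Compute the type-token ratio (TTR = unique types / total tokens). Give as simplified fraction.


Tokens: 14
Unique types: ('green', 'house', 'many', 'opened', 'runs', 'table', 'wolf', 'writer') = 8
TTR = 8/14
Simplify: divide both by 2 -> 4/7
TTR = 4/7

4/7


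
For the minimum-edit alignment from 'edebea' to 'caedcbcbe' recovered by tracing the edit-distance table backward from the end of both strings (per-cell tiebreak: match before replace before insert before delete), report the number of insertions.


Edit distance = 6. Backtracking from cell (6, 9) with preference match > replace > insert > delete,
then listing the resulting alignment 'edebea' -> 'caedcbcbe' left to right:
  Step 1: insert 'c' [insertion #1]
  Step 2: insert 'a' [insertion #2]
  Step 3: keep 'e'
  Step 4: keep 'd'
  Step 5: replace e->c
  Step 6: keep 'b'
  Step 7: insert 'c' [insertion #3]
  Step 8: replace e->b
  Step 9: replace a->e
Total insertions: 3

3


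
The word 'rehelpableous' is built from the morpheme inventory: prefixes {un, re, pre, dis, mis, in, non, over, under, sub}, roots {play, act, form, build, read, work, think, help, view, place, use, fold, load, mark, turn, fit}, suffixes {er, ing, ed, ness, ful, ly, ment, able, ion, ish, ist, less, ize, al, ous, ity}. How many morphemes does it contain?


Segmenting 'rehelpableous' against the inventory:
  're' -> prefix (morpheme 1)
  'help' -> root (morpheme 2)
  'able' -> suffix (morpheme 3)
  'ous' -> suffix (morpheme 4)
Total morphemes: 4

4


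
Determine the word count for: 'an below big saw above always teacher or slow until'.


Counting words by splitting on spaces:
  Word 1: 'an'
  Word 2: 'below'
  Word 3: 'big'
  Word 4: 'saw'
  Word 5: 'above'
  Word 6: 'always'
  Word 7: 'teacher'
  Word 8: 'or'
  Word 9: 'slow'
  Word 10: 'until'
Total words: 10

10


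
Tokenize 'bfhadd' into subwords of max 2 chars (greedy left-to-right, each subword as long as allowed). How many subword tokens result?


'bfhadd' has 6 characters.
Chunking with max size 2:
  Chunk 1: 'bf' (positions 0-1)
  Chunk 2: 'ha' (positions 2-3)
  Chunk 3: 'dd' (positions 4-5)
Total chunks: ceil(6 / 2) = 3

3


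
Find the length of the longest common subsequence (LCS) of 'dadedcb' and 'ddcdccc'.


DP table for LCS of 'dadedcb' and 'ddcdccc':
       d  d  c  d  c  c  c
    0  0  0  0  0  0  0  0
  d 0  1  1  1  1  1  1  1
  a 0  1  1  1  1  1  1  1
  d 0  1  2  2  2  2  2  2
  e 0  1  2  2  2  2  2  2
  d 0  1  2  2  3  3  3  3
  c 0  1  2  3  3  4  4  4
  b 0  1  2  3  3  4  4  4
LCS: 'dddc'
LCS length = 4

4


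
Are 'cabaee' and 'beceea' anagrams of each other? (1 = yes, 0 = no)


Sort characters of 'cabaee': 'aabcee'
Sort characters of 'beceea': 'abceee'
Sorted forms differ -> they are NOT anagrams
Result: 0

0


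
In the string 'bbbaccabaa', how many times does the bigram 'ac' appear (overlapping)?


Scanning 'bbbaccabaa' for bigram 'ac':
  Position 0: 'bb' -> no
  Position 1: 'bb' -> no
  Position 2: 'ba' -> no
  Position 3: 'ac' -> MATCH
  Position 4: 'cc' -> no
  Position 5: 'ca' -> no
  Position 6: 'ab' -> no
  Position 7: 'ba' -> no
  Position 8: 'aa' -> no
Total matches: 1

1


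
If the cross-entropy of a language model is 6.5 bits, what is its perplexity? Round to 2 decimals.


Perplexity formula: PP = 2^H
H = 6.5
PP = 2^6.5
Decompose: 2^6.5 = 2^6 * 2^0.5 = 2^6 * sqrt(2)
2^6 = 64, sqrt(2) ~ 1.4142136
PP ~ 64 * 1.4142136 = 90.5096704
Rounded to 2 decimals: 90.51

90.51


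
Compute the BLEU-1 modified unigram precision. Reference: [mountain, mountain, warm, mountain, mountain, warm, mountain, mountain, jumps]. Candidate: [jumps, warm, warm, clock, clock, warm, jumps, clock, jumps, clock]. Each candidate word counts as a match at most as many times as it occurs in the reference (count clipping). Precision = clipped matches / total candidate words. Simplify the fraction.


Reference word counts: {'jumps': 1, 'mountain': 6, 'warm': 2}
Checking each candidate word (with clipping):
  'jumps' -> in reference (ref count 1, used 1/1) -> match (matches: 1)
  'warm' -> in reference (ref count 2, used 1/2) -> match (matches: 2)
  'warm' -> in reference (ref count 2, used 2/2) -> match (matches: 3)
  'clock' -> not in reference -> no match (matches: 3)
  'clock' -> not in reference -> no match (matches: 3)
  'warm' -> ref count 2 already used up (2/2) -> clipped, no match (matches: 3)
  'jumps' -> ref count 1 already used up (1/1) -> clipped, no match (matches: 3)
  'clock' -> not in reference -> no match (matches: 3)
  'jumps' -> ref count 1 already used up (1/1) -> clipped, no match (matches: 3)
  'clock' -> not in reference -> no match (matches: 3)
Clipped matches: 3, Candidate length: 10
Precision = 3/10

3/10


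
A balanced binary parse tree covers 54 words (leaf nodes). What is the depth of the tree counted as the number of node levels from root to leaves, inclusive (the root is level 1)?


In a balanced binary tree with n leaves the deepest leaf is ceil(log2(n)) edges below the root,
so counting node levels inclusive of root and leaves gives ceil(log2(n)) + 1 levels.
log2(54) = 5.7549
ceil(5.7549) = 6
levels = 6 + 1 = 7

7


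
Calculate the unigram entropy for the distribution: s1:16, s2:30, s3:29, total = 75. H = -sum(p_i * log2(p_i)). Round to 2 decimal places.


Computing entropy H = -sum(p_i * log2(p_i)):
  s1: p = 16/75 = 0.2133, -p*log2(p) = 0.4755
  s2: p = 30/75 = 0.4000, -p*log2(p) = 0.5288
  s3: p = 29/75 = 0.3867, -p*log2(p) = 0.5301
H = sum of terms = 1.5344
Rounded to 2 decimals: 1.53

1.53


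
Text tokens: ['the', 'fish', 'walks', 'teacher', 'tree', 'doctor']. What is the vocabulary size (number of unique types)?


Listing all tokens and tracking unique types:
  Token 1: 'the' -> NEW (unique so far: 1)
  Token 2: 'fish' -> NEW (unique so far: 2)
  Token 3: 'walks' -> NEW (unique so far: 3)
  Token 4: 'teacher' -> NEW (unique so far: 4)
  Token 5: 'tree' -> NEW (unique so far: 5)
  Token 6: 'doctor' -> NEW (unique so far: 6)
Unique types: ('doctor', 'fish', 'teacher', 'the', 'tree', 'walks')
Vocabulary size: 6

6


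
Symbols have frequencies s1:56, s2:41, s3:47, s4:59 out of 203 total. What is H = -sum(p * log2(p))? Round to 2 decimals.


Computing entropy H = -sum(p_i * log2(p_i)):
  s1: p = 56/203 = 0.2759, -p*log2(p) = 0.5125
  s2: p = 41/203 = 0.2020, -p*log2(p) = 0.4661
  s3: p = 47/203 = 0.2315, -p*log2(p) = 0.4887
  s4: p = 59/203 = 0.2906, -p*log2(p) = 0.5181
H = sum of terms = 1.9854
Rounded to 2 decimals: 1.99

1.99


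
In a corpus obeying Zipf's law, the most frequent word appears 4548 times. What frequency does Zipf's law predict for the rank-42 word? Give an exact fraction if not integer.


Zipf's law: freq(rank) = f1 / rank
f1 = 4548, rank = 42
freq = 4548 / 42
GCD(4548, 42) = 6
Simplified: 758/7

758/7


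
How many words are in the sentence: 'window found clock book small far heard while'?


Counting words by splitting on spaces:
  Word 1: 'window'
  Word 2: 'found'
  Word 3: 'clock'
  Word 4: 'book'
  Word 5: 'small'
  Word 6: 'far'
  Word 7: 'heard'
  Word 8: 'while'
Total words: 8

8


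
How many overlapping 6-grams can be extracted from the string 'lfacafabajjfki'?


String 'lfacafabajjfki' has length L = 14.
Number of overlapping n-grams = L - n + 1
Substituting: 14 - 6 + 1 = 9

9


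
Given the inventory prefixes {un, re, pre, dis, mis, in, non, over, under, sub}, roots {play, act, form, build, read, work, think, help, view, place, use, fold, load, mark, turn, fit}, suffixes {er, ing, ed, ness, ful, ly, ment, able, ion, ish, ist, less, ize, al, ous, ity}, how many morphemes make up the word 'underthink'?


Segmenting 'underthink' against the inventory:
  'under' -> prefix (morpheme 1)
  'think' -> root (morpheme 2)
Total morphemes: 2

2


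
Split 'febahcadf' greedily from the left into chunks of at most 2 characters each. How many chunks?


'febahcadf' has 9 characters.
Chunking with max size 2:
  Chunk 1: 'fe' (positions 0-1)
  Chunk 2: 'ba' (positions 2-3)
  Chunk 3: 'hc' (positions 4-5)
  Chunk 4: 'ad' (positions 6-7)
  Chunk 5: 'f' (positions 8-8)
Total chunks: ceil(9 / 2) = 5

5


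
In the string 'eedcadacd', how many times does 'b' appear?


Scanning 'eedcadacd' for 'b':
  No matches found.
Total occurrences of 'b': 0

0


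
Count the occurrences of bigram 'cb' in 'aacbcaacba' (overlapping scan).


Scanning 'aacbcaacba' for bigram 'cb':
  Position 0: 'aa' -> no
  Position 1: 'ac' -> no
  Position 2: 'cb' -> MATCH
  Position 3: 'bc' -> no
  Position 4: 'ca' -> no
  Position 5: 'aa' -> no
  Position 6: 'ac' -> no
  Position 7: 'cb' -> MATCH
  Position 8: 'ba' -> no
Total matches: 2

2


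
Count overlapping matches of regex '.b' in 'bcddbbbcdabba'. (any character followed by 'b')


Pattern: .b means any character followed by 'b'.
Scanning 'bcddbbbcdabba' position-by-position:
  Pos 0: window 'bc' -> no
  Pos 1: window 'cd' -> no
  Pos 2: window 'dd' -> no
  Pos 3: window 'db' -> MATCH
  Pos 4: window 'bb' -> MATCH
  Pos 5: window 'bb' -> MATCH
  Pos 6: window 'bc' -> no
  Pos 7: window 'cd' -> no
  Pos 8: window 'da' -> no
  Pos 9: window 'ab' -> MATCH
  Pos 10: window 'bb' -> MATCH
  Pos 11: window 'ba' -> no
  Pos 12: window 'a' -> no
Total matches: 5

5


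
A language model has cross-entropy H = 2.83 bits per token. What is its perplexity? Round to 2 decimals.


Perplexity formula: PP = 2^H
H = 2.83
PP = 2^2.83
Decompose: 2^2.83 = 2^2 * 2^0.83
2^2 = 4, 2^0.83 ~ 1.7776854
PP ~ 4 * 1.7776854 = 7.1107416
Rounded to 2 decimals: 7.11

7.11


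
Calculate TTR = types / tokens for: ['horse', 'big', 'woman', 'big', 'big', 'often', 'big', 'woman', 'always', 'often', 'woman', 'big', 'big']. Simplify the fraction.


Tokens: 13
Unique types: ('always', 'big', 'horse', 'often', 'woman') = 5
TTR = 5/13
Already in lowest terms.

5/13


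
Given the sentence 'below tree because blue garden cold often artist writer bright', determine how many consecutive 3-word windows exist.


Word trigrams from [10] words:
  Trigram 1: (below tree because)
  Trigram 2: (tree because blue)
  Trigram 3: (because blue garden)
  Trigram 4: (blue garden cold)
  Trigram 5: (garden cold often)
  Trigram 6: (cold often artist)
  Trigram 7: (often artist writer)
  Trigram 8: (artist writer bright)
Total word trigrams: 10 - 2 = 8

8


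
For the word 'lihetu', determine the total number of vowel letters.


Scanning each character of 'lihetu':
  Position 1: 'l' -> consonant (running count: 0)
  Position 2: 'i' -> vowel (running count: 1)
  Position 3: 'h' -> consonant (running count: 1)
  Position 4: 'e' -> vowel (running count: 2)
  Position 5: 't' -> consonant (running count: 2)
  Position 6: 'u' -> vowel (running count: 3)
Total vowels: 3

3


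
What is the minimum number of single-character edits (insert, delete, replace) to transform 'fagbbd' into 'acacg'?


Building DP table for s1='fagbbd' (len 6) and s2='acacg' (len 5):
       a  c  a  c  g
    0  1  2  3  4  5
  f 1  1  2  3  4  5
  a 2  1  2  2  3  4
  g 3  2  2  3  3  3
  b 4  3  3  3  4  4
  b 5  4  4  4  4  5
  d 6  5  5  5  5  5
Edit distance = dp[6][5] = 5

5


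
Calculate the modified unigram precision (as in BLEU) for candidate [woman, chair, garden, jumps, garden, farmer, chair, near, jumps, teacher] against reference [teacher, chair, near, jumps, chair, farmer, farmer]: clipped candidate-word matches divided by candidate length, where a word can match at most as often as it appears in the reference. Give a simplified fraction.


Reference word counts: {'chair': 2, 'farmer': 2, 'jumps': 1, 'near': 1, 'teacher': 1}
Checking each candidate word (with clipping):
  'woman' -> not in reference -> no match (matches: 0)
  'chair' -> in reference (ref count 2, used 1/2) -> match (matches: 1)
  'garden' -> not in reference -> no match (matches: 1)
  'jumps' -> in reference (ref count 1, used 1/1) -> match (matches: 2)
  'garden' -> not in reference -> no match (matches: 2)
  'farmer' -> in reference (ref count 2, used 1/2) -> match (matches: 3)
  'chair' -> in reference (ref count 2, used 2/2) -> match (matches: 4)
  'near' -> in reference (ref count 1, used 1/1) -> match (matches: 5)
  'jumps' -> ref count 1 already used up (1/1) -> clipped, no match (matches: 5)
  'teacher' -> in reference (ref count 1, used 1/1) -> match (matches: 6)
Clipped matches: 6, Candidate length: 10
Precision = 6/10 = 3/5

3/5


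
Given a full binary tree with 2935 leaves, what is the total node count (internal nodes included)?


Leaf nodes (terminals): 2935
Internal nodes = n - 1 = 2935 - 1 = 2934
Total = leaves + internal = 2935 + 2934 = 5869

5869


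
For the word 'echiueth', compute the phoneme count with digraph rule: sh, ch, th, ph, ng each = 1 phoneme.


Parsing 'echiueth' greedily, digraphs first:
  'e' -> vowel phoneme (phonemes so far: 1)
  'ch' -> digraph (1 consonant phoneme) (phonemes so far: 2)
  'i' -> vowel phoneme (phonemes so far: 3)
  'u' -> vowel phoneme (phonemes so far: 4)
  'e' -> vowel phoneme (phonemes so far: 5)
  'th' -> digraph (1 consonant phoneme) (phonemes so far: 6)
Total phonemes: 6

6


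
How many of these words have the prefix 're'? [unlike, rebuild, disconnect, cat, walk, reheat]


Checking each word for prefix 're':
  'unlike' -> no (count: 0)
  'rebuild' -> YES, starts with 're' (count: 1)
  'disconnect' -> no (count: 1)
  'cat' -> no (count: 1)
  'walk' -> no (count: 1)
  'reheat' -> YES, starts with 're' (count: 2)
Total with prefix 're': 2

2


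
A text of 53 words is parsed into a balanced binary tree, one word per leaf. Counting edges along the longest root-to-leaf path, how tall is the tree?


In a balanced binary tree with n leaves the deepest leaf is ceil(log2(n)) edges below the root.
log2(53) = 5.7279
ceil(5.7279) = 6
height (edges) = 6

6


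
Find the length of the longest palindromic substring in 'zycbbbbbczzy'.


Scanning 'zycbbbbbczzy' for palindromic substrings.
Substring at positions 2-8: 'cbbbbbc'.
Check: reverse('cbbbbbc') = 'cbbbbbc' -> palindrome confirmed.
Neighbouring characters ('y' / 'z') break symmetry, so it cannot extend further.
No longer palindromic substring exists; longest length = 7

7


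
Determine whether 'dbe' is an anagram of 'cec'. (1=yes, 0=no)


Sort characters of 'dbe': 'bde'
Sort characters of 'cec': 'cce'
Sorted forms differ -> they are NOT anagrams
Result: 0

0


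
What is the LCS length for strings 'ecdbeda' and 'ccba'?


DP table for LCS of 'ecdbeda' and 'ccba':
       c  c  b  a
    0  0  0  0  0
  e 0  0  0  0  0
  c 0  1  1  1  1
  d 0  1  1  1  1
  b 0  1  1  2  2
  e 0  1  1  2  2
  d 0  1  1  2  2
  a 0  1  1  2  3
LCS: 'cba'
LCS length = 3

3


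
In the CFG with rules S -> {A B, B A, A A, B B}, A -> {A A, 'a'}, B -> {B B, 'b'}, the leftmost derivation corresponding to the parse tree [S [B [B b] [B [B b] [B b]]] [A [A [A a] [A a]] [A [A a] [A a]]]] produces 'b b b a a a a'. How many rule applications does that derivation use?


Every bracketed nonterminal node [X ...] in the tree is produced by exactly one rule application.
Reading the tree off as a leftmost derivation:
  Step 1: S  =>  B A   (applied S -> B A)
  Step 2: B A  =>  B B A   (applied B -> B B)
  Step 3: B B A  =>  b B A   (applied B -> b)
  Step 4: b B A  =>  b B B A   (applied B -> B B)
  Step 5: b B B A  =>  b b B A   (applied B -> b)
  Step 6: b b B A  =>  b b b A   (applied B -> b)
  Step 7: b b b A  =>  b b b A A   (applied A -> A A)
  Step 8: b b b A A  =>  b b b A A A   (applied A -> A A)
  Step 9: b b b A A A  =>  b b b a A A   (applied A -> a)
  Step 10: b b b a A A  =>  b b b a a A   (applied A -> a)
  Step 11: b b b a a A  =>  b b b a a A A   (applied A -> A A)
  Step 12: b b b a a A A  =>  b b b a a a A   (applied A -> a)
  Step 13: b b b a a a A  =>  b b b a a a a   (applied A -> a)
Final yield: b b b a a a a
Total rewrite steps: 13

13


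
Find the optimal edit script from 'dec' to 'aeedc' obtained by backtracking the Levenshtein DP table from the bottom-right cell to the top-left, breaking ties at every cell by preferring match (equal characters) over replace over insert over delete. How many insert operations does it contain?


Edit distance = 3. Backtracking from cell (3, 5) with preference match > replace > insert > delete,
then listing the resulting alignment 'dec' -> 'aeedc' left to right:
  Step 1: insert 'a' [insertion #1]
  Step 2: replace d->e
  Step 3: keep 'e'
  Step 4: insert 'd' [insertion #2]
  Step 5: keep 'c'
Total insertions: 2

2


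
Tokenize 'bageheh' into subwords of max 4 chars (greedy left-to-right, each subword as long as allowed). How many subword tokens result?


'bageheh' has 7 characters.
Chunking with max size 4:
  Chunk 1: 'bage' (positions 0-3)
  Chunk 2: 'heh' (positions 4-6)
Total chunks: ceil(7 / 4) = 2

2


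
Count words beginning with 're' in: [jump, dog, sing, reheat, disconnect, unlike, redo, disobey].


Checking each word for prefix 're':
  'jump' -> no (count: 0)
  'dog' -> no (count: 0)
  'sing' -> no (count: 0)
  'reheat' -> YES, starts with 're' (count: 1)
  'disconnect' -> no (count: 1)
  'unlike' -> no (count: 1)
  'redo' -> YES, starts with 're' (count: 2)
  'disobey' -> no (count: 2)
Total with prefix 're': 2

2


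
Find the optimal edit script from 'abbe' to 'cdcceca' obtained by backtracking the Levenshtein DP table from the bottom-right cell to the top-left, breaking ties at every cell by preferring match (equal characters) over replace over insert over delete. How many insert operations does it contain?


Edit distance = 6. Backtracking from cell (4, 7) with preference match > replace > insert > delete,
then listing the resulting alignment 'abbe' -> 'cdcceca' left to right:
  Step 1: insert 'c' [insertion #1]
  Step 2: replace a->d
  Step 3: replace b->c
  Step 4: replace b->c
  Step 5: keep 'e'
  Step 6: insert 'c' [insertion #2]
  Step 7: insert 'a' [insertion #3]
Total insertions: 3

3


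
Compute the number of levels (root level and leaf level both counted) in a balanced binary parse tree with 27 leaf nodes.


In a balanced binary tree with n leaves the deepest leaf is ceil(log2(n)) edges below the root,
so counting node levels inclusive of root and leaves gives ceil(log2(n)) + 1 levels.
log2(27) = 4.7549
ceil(4.7549) = 5
levels = 5 + 1 = 6

6


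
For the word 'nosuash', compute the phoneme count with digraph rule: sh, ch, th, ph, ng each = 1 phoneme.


Parsing 'nosuash' greedily, digraphs first:
  'n' -> consonant phoneme (phonemes so far: 1)
  'o' -> vowel phoneme (phonemes so far: 2)
  's' -> consonant phoneme (phonemes so far: 3)
  'u' -> vowel phoneme (phonemes so far: 4)
  'a' -> vowel phoneme (phonemes so far: 5)
  'sh' -> digraph (1 consonant phoneme) (phonemes so far: 6)
Total phonemes: 6

6


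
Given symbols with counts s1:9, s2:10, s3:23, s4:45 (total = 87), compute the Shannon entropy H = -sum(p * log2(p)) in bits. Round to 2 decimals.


Computing entropy H = -sum(p_i * log2(p_i)):
  s1: p = 9/87 = 0.1034, -p*log2(p) = 0.3386
  s2: p = 10/87 = 0.1149, -p*log2(p) = 0.3587
  s3: p = 23/87 = 0.2644, -p*log2(p) = 0.5074
  s4: p = 45/87 = 0.5172, -p*log2(p) = 0.4919
H = sum of terms = 1.6966
Rounded to 2 decimals: 1.70

1.70


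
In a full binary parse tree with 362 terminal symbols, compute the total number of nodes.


Leaf nodes (terminals): 362
Internal nodes = n - 1 = 362 - 1 = 361
Total = leaves + internal = 362 + 361 = 723

723


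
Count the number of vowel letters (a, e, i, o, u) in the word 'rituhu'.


Scanning each character of 'rituhu':
  Position 1: 'r' -> consonant (running count: 0)
  Position 2: 'i' -> vowel (running count: 1)
  Position 3: 't' -> consonant (running count: 1)
  Position 4: 'u' -> vowel (running count: 2)
  Position 5: 'h' -> consonant (running count: 2)
  Position 6: 'u' -> vowel (running count: 3)
Total vowels: 3

3


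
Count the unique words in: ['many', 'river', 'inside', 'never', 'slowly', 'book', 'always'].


Listing all tokens and tracking unique types:
  Token 1: 'many' -> NEW (unique so far: 1)
  Token 2: 'river' -> NEW (unique so far: 2)
  Token 3: 'inside' -> NEW (unique so far: 3)
  Token 4: 'never' -> NEW (unique so far: 4)
  Token 5: 'slowly' -> NEW (unique so far: 5)
  Token 6: 'book' -> NEW (unique so far: 6)
  Token 7: 'always' -> NEW (unique so far: 7)
Unique types: ('always', 'book', 'inside', 'many', 'never', 'river', 'slowly')
Vocabulary size: 7

7


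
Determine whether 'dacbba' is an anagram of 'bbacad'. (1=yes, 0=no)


Sort characters of 'dacbba': 'aabbcd'
Sort characters of 'bbacad': 'aabbcd'
Sorted forms match -> they ARE anagrams
Result: 1

1


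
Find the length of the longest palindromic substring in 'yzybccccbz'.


Scanning 'yzybccccbz' for palindromic substrings.
Substring at positions 3-8: 'bccccb'.
Check: reverse('bccccb') = 'bccccb' -> palindrome confirmed.
Neighbouring characters ('y' / 'z') break symmetry, so it cannot extend further.
No longer palindromic substring exists; longest length = 6

6


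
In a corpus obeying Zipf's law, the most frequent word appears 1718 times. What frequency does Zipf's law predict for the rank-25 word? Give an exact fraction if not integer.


Zipf's law: freq(rank) = f1 / rank
f1 = 1718, rank = 25
freq = 1718 / 25
GCD(1718, 25) = 1
Simplified: 1718/25

1718/25


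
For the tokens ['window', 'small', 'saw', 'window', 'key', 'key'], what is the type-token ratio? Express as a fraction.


Tokens: 6
Unique types: ('key', 'saw', 'small', 'window') = 4
TTR = 4/6
Simplify: divide both by 2 -> 2/3
TTR = 2/3

2/3


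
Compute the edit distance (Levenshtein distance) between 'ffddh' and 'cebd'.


Building DP table for s1='ffddh' (len 5) and s2='cebd' (len 4):
       c  e  b  d
    0  1  2  3  4
  f 1  1  2  3  4
  f 2  2  2  3  4
  d 3  3  3  3  3
  d 4  4  4  4  3
  h 5  5  5  5  4
Edit distance = dp[5][4] = 4

4


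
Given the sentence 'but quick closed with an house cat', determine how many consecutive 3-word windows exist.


Word trigrams from [7] words:
  Trigram 1: (but quick closed)
  Trigram 2: (quick closed with)
  Trigram 3: (closed with an)
  Trigram 4: (with an house)
  Trigram 5: (an house cat)
Total word trigrams: 7 - 2 = 5

5


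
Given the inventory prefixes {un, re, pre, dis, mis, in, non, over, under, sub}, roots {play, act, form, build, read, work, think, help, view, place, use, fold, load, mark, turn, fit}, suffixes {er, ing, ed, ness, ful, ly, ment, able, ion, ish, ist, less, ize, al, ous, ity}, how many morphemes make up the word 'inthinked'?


Segmenting 'inthinked' against the inventory:
  'in' -> prefix (morpheme 1)
  'think' -> root (morpheme 2)
  'ed' -> suffix (morpheme 3)
Total morphemes: 3

3


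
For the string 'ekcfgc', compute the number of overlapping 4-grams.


String 'ekcfgc' has length L = 6.
Number of overlapping n-grams = L - n + 1
Substituting: 6 - 4 + 1 = 3

3


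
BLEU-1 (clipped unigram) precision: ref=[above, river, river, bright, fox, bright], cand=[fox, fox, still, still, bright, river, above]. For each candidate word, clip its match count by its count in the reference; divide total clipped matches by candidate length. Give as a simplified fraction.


Reference word counts: {'above': 1, 'bright': 2, 'fox': 1, 'river': 2}
Checking each candidate word (with clipping):
  'fox' -> in reference (ref count 1, used 1/1) -> match (matches: 1)
  'fox' -> ref count 1 already used up (1/1) -> clipped, no match (matches: 1)
  'still' -> not in reference -> no match (matches: 1)
  'still' -> not in reference -> no match (matches: 1)
  'bright' -> in reference (ref count 2, used 1/2) -> match (matches: 2)
  'river' -> in reference (ref count 2, used 1/2) -> match (matches: 3)
  'above' -> in reference (ref count 1, used 1/1) -> match (matches: 4)
Clipped matches: 4, Candidate length: 7
Precision = 4/7

4/7


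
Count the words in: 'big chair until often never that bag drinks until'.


Counting words by splitting on spaces:
  Word 1: 'big'
  Word 2: 'chair'
  Word 3: 'until'
  Word 4: 'often'
  Word 5: 'never'
  Word 6: 'that'
  Word 7: 'bag'
  Word 8: 'drinks'
  Word 9: 'until'
Total words: 9

9


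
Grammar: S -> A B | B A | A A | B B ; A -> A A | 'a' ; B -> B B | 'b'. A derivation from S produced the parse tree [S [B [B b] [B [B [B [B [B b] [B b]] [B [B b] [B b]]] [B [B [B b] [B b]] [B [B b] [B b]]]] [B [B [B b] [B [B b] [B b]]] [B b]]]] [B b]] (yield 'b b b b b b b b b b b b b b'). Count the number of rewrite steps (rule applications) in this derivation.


Every bracketed nonterminal node [X ...] in the tree is produced by exactly one rule application.
Reading the tree off as a leftmost derivation:
  Step 1: S  =>  B B   (applied S -> B B)
  Step 2: B B  =>  B B B   (applied B -> B B)
  Step 3: B B B  =>  b B B   (applied B -> b)
  Step 4: b B B  =>  b B B B   (applied B -> B B)
  Step 5: b B B B  =>  b B B B B   (applied B -> B B)
  Step 6: b B B B B  =>  b B B B B B   (applied B -> B B)
  Step 7: b B B B B B  =>  b B B B B B B   (applied B -> B B)
  Step 8: b B B B B B B  =>  b b B B B B B   (applied B -> b)
  Step 9: b b B B B B B  =>  b b b B B B B   (applied B -> b)
  Step 10: b b b B B B B  =>  b b b B B B B B   (applied B -> B B)
  Step 11: b b b B B B B B  =>  b b b b B B B B   (applied B -> b)
  Step 12: b b b b B B B B  =>  b b b b b B B B   (applied B -> b)
  Step 13: b b b b b B B B  =>  b b b b b B B B B   (applied B -> B B)
  Step 14: b b b b b B B B B  =>  b b b b b B B B B B   (applied B -> B B)
  Step 15: b b b b b B B B B B  =>  b b b b b b B B B B   (applied B -> b)
  Step 16: b b b b b b B B B B  =>  b b b b b b b B B B   (applied B -> b)
  Step 17: b b b b b b b B B B  =>  b b b b b b b B B B B   (applied B -> B B)
  Step 18: b b b b b b b B B B B  =>  b b b b b b b b B B B   (applied B -> b)
  Step 19: b b b b b b b b B B B  =>  b b b b b b b b b B B   (applied B -> b)
  Step 20: b b b b b b b b b B B  =>  b b b b b b b b b B B B   (applied B -> B B)
  Step 21: b b b b b b b b b B B B  =>  b b b b b b b b b B B B B   (applied B -> B B)
  Step 22: b b b b b b b b b B B B B  =>  b b b b b b b b b b B B B   (applied B -> b)
  Step 23: b b b b b b b b b b B B B  =>  b b b b b b b b b b B B B B   (applied B -> B B)
  Step 24: b b b b b b b b b b B B B B  =>  b b b b b b b b b b b B B B   (applied B -> b)
  Step 25: b b b b b b b b b b b B B B  =>  b b b b b b b b b b b b B B   (applied B -> b)
  Step 26: b b b b b b b b b b b b B B  =>  b b b b b b b b b b b b b B   (applied B -> b)
  Step 27: b b b b b b b b b b b b b B  =>  b b b b b b b b b b b b b b   (applied B -> b)
Final yield: b b b b b b b b b b b b b b
Total rewrite steps: 27

27


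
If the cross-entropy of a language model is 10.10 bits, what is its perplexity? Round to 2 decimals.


Perplexity formula: PP = 2^H
H = 10.10
PP = 2^10.10
Decompose: 2^10.10 = 2^10 * 2^0.10
2^10 = 1024, 2^0.10 ~ 1.0717735
PP ~ 1024 * 1.0717735 = 1097.4960640
Rounded to 2 decimals: 1097.50

1097.50


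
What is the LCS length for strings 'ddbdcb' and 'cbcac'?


DP table for LCS of 'ddbdcb' and 'cbcac':
       c  b  c  a  c
    0  0  0  0  0  0
  d 0  0  0  0  0  0
  d 0  0  0  0  0  0
  b 0  0  1  1  1  1
  d 0  0  1  1  1  1
  c 0  1  1  2  2  2
  b 0  1  2  2  2  2
LCS: 'bc'
LCS length = 2

2


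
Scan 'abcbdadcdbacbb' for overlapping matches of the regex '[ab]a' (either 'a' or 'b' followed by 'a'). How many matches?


Pattern: [ab]a means either 'a' or 'b' followed by 'a'.
Scanning 'abcbdadcdbacbb' position-by-position:
  Pos 0: window 'ab' -> no
  Pos 1: window 'bc' -> no
  Pos 2: window 'cb' -> no
  Pos 3: window 'bd' -> no
  Pos 4: window 'da' -> no
  Pos 5: window 'ad' -> no
  Pos 6: window 'dc' -> no
  Pos 7: window 'cd' -> no
  Pos 8: window 'db' -> no
  Pos 9: window 'ba' -> MATCH
  Pos 10: window 'ac' -> no
  Pos 11: window 'cb' -> no
  Pos 12: window 'bb' -> no
  Pos 13: window 'b' -> no
Total matches: 1

1


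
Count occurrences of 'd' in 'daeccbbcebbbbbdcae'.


Scanning 'daeccbbcebbbbbdcae' for 'd':
  Position 0: 'd' -> MATCH (count: 1)
  Position 14: 'd' -> MATCH (count: 2)
Total occurrences of 'd': 2

2


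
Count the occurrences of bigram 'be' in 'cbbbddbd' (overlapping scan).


Scanning 'cbbbddbd' for bigram 'be':
  Position 0: 'cb' -> no
  Position 1: 'bb' -> no
  Position 2: 'bb' -> no
  Position 3: 'bd' -> no
  Position 4: 'dd' -> no
  Position 5: 'db' -> no
  Position 6: 'bd' -> no
Total matches: 0

0


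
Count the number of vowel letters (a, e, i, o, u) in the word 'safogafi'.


Scanning each character of 'safogafi':
  Position 1: 's' -> consonant (running count: 0)
  Position 2: 'a' -> vowel (running count: 1)
  Position 3: 'f' -> consonant (running count: 1)
  Position 4: 'o' -> vowel (running count: 2)
  Position 5: 'g' -> consonant (running count: 2)
  Position 6: 'a' -> vowel (running count: 3)
  Position 7: 'f' -> consonant (running count: 3)
  Position 8: 'i' -> vowel (running count: 4)
Total vowels: 4

4


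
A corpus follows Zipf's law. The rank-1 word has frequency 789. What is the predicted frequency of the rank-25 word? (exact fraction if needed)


Zipf's law: freq(rank) = f1 / rank
f1 = 789, rank = 25
freq = 789 / 25
GCD(789, 25) = 1
Simplified: 789/25

789/25


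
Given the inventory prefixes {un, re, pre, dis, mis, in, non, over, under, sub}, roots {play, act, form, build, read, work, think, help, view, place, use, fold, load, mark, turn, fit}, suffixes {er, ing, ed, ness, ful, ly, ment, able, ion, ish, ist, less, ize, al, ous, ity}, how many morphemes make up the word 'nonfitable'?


Segmenting 'nonfitable' against the inventory:
  'non' -> prefix (morpheme 1)
  'fit' -> root (morpheme 2)
  'able' -> suffix (morpheme 3)
Total morphemes: 3

3


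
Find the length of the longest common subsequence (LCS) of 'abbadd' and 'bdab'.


DP table for LCS of 'abbadd' and 'bdab':
       b  d  a  b
    0  0  0  0  0
  a 0  0  0  1  1
  b 0  1  1  1  2
  b 0  1  1  1  2
  a 0  1  1  2  2
  d 0  1  2  2  2
  d 0  1  2  2  2
LCS: 'ab'
LCS length = 2

2


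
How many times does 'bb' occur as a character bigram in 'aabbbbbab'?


Scanning 'aabbbbbab' for bigram 'bb':
  Position 0: 'aa' -> no
  Position 1: 'ab' -> no
  Position 2: 'bb' -> MATCH
  Position 3: 'bb' -> MATCH
  Position 4: 'bb' -> MATCH
  Position 5: 'bb' -> MATCH
  Position 6: 'ba' -> no
  Position 7: 'ab' -> no
Total matches: 4

4
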